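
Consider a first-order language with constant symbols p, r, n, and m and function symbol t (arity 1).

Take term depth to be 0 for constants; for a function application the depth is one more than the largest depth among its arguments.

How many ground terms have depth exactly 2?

Write N_k for the number of ground terms of depth ≤ k. A term of depth ≤ k is either a constant or a function symbol applied to arguments of depth ≤ k−1, so N_k = 4 + N_{k-1}.
N_0 = 4
N_1 = 4 + 4 = 8
N_2 = 4 + 8 = 12
Terms of depth exactly 2: N_2 − N_1 = 12 − 8 = 4.

4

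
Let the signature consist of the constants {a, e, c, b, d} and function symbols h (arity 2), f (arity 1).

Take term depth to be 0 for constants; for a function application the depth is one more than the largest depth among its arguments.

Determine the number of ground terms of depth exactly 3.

Let N_k count ground terms of depth at most k. Each non-constant term of depth ≤ k is some function symbol applied to depth-≤(k−1) arguments, giving N_k = 5 + N_{k-1}^2 + N_{k-1}.
N_0 = 5
N_1 = 5 + 5^2 + 5 = 35
N_2 = 5 + 35^2 + 35 = 1265
N_3 = 5 + 1265^2 + 1265 = 1601495
Terms of depth exactly 3: N_3 − N_2 = 1601495 − 1265 = 1600230.

1600230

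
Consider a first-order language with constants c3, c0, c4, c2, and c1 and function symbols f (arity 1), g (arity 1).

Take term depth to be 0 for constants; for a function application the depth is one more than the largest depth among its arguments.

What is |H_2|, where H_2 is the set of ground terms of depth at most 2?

Let N_k = |{terms of depth ≤ k}|. Then N_0 = 5 and N_k = 5 + N_{k-1} + N_{k-1} for k ≥ 1 (one summand per function symbol, arity giving the exponent).
N_0 = 5
N_1 = 5 + 5 + 5 = 15
N_2 = 5 + 15 + 15 = 35

35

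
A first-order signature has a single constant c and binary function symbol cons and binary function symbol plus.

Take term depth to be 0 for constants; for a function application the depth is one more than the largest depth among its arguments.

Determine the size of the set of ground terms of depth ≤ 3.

723

Count level by level. With function symbols cons/2, plus/2, the terms of depth ≤ k are the 1 constant together with each function applied to depth-≤(k−1) tuples, so N_k = 1 + N_{k-1}^2 + N_{k-1}^2.
N_0 = 1
N_1 = 1 + 1^2 + 1^2 = 3
N_2 = 1 + 3^2 + 3^2 = 19
N_3 = 1 + 19^2 + 19^2 = 723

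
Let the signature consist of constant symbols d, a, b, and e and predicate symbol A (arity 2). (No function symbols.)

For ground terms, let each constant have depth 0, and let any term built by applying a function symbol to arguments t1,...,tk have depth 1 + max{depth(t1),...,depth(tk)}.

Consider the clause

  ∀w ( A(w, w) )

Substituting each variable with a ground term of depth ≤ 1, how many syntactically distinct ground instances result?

4

Ground terms of depth ≤ 1:
  With no function symbols every ground term is a constant, so there are exactly 4 ground terms at every depth bound.
  N_0 = 4
  N_1 = 4
  Explicitly: d, a, b, e.
So there are 4 ground terms available for substitution.
The variable w ranges independently over the available ground terms, and distinct assignments produce distinct instances.
Number of ground instances = 4.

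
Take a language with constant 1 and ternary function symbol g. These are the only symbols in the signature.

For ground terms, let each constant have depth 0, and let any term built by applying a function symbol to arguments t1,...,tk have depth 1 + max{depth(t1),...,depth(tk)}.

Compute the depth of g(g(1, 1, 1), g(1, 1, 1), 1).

2

depth(g(1, 1, 1)) = 1 + max(0, 0, 0) = 1
depth(g(g(1, 1, 1), g(1, 1, 1), 1)) = 1 + max(1, 1, 0) = 2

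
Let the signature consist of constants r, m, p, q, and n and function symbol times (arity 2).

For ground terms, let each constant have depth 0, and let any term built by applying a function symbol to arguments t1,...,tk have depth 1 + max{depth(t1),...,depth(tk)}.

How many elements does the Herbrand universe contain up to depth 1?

30

Write N_k for the number of ground terms of depth ≤ k. A term of depth ≤ k is either a constant or a function symbol applied to arguments of depth ≤ k−1, so N_k = 5 + N_{k-1}^2.
N_0 = 5
N_1 = 5 + 5^2 = 30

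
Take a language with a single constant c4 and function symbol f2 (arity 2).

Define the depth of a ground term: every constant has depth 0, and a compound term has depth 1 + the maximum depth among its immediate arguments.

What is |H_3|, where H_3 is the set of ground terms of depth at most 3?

Write N_k for the number of ground terms of depth ≤ k. A term of depth ≤ k is either a constant or a function symbol applied to arguments of depth ≤ k−1, so N_k = 1 + N_{k-1}^2.
N_0 = 1
N_1 = 1 + 1^2 = 2
N_2 = 1 + 2^2 = 5
N_3 = 1 + 5^2 = 26

26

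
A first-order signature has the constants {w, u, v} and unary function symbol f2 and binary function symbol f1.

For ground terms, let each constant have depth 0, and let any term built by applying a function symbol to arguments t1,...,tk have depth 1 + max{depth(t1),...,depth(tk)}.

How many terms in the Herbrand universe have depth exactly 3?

If N_k denotes the number of depth-≤k ground terms, the 3 constants give N_0 = 3, and each function symbol of arity r contributes N_{k-1}^r new terms at level k: N_k = 3 + N_{k-1} + N_{k-1}^2.
N_0 = 3
N_1 = 3 + 3 + 3^2 = 15
N_2 = 3 + 15 + 15^2 = 243
N_3 = 3 + 243 + 243^2 = 59295
Terms of depth exactly 3: N_3 − N_2 = 59295 − 243 = 59052.

59052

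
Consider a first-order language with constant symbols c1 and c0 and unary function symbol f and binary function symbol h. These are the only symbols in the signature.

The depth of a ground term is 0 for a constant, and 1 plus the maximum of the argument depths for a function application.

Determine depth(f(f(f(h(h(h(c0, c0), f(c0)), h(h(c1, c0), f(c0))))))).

depth(h(c0, c0)) = 1 + max(0, 0) = 1
depth(f(c0)) = 1 + depth(c0) = 1 + 0 = 1
depth(h(h(c0, c0), f(c0))) = 1 + max(1, 1) = 2
depth(h(c1, c0)) = 1 + max(0, 0) = 1
depth(h(h(c1, c0), f(c0))) = 1 + max(1, 1) = 2
depth(h(h(h(c0, c0), f(c0)), h(h(c1, c0), f(c0)))) = 1 + max(2, 2) = 3
depth(f(h(h(h(c0, c0), f(c0)), h(h(c1, c0), f(c0))))) = 1 + depth(h(h(h(c0, c0), f(c0)), h(h(c1, c0), f(c0)))) = 1 + 3 = 4
depth(f(f(h(h(h(c0, c0), f(c0)), h(h(c1, c0), f(c0)))))) = 1 + depth(f(h(h(h(c0, c0), f(c0)), h(h(c1, c0), f(c0))))) = 1 + 4 = 5
depth(f(f(f(h(h(h(c0, c0), f(c0)), h(h(c1, c0), f(c0))))))) = 1 + depth(f(f(h(h(h(c0, c0), f(c0)), h(h(c1, c0), f(c0)))))) = 1 + 5 = 6

6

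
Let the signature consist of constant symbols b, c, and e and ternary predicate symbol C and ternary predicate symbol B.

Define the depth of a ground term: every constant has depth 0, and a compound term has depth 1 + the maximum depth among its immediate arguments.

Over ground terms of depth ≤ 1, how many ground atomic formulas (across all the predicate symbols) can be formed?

54

First count ground terms of depth ≤ 1.
With no function symbols every ground term is a constant, so there are exactly 3 ground terms at every depth bound.
N_0 = 3
N_1 = 3
Explicitly: b, c, e.
So |H| = 3.
For each predicate symbol, the number of ground atoms is |H| raised to its arity; summing:
  C: 3^3 = 27;  B: 3^3 = 27
Total ground atoms: 27 + 27 = 54.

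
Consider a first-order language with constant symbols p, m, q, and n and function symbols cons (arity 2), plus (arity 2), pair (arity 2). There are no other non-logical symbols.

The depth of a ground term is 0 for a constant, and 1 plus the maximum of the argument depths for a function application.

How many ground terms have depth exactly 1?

48

Write N_k for the number of ground terms of depth ≤ k. A term of depth ≤ k is either a constant or a function symbol applied to arguments of depth ≤ k−1, so N_k = 4 + N_{k-1}^2 + N_{k-1}^2 + N_{k-1}^2.
N_0 = 4
N_1 = 4 + 4^2 + 4^2 + 4^2 = 52
Terms of depth exactly 1: N_1 − N_0 = 52 − 4 = 48.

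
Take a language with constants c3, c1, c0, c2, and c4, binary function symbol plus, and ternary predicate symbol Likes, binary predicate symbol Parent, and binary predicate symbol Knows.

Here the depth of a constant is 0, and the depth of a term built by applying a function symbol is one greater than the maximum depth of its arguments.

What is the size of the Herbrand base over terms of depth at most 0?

175

First count ground terms of depth ≤ 0.
If N_k denotes the number of depth-≤k ground terms, the 5 constants give N_0 = 5, and each function symbol of arity r contributes N_{k-1}^r new terms at level k: N_k = 5 + N_{k-1}^2.
N_0 = 5
So |H| = 5.
Each predicate of arity r yields |H|^r ground atoms (one per choice of an r-tuple from H):
  Likes: 5^3 = 125;  Parent: 5^2 = 25;  Knows: 5^2 = 25
Total ground atoms: 125 + 25 + 25 = 175.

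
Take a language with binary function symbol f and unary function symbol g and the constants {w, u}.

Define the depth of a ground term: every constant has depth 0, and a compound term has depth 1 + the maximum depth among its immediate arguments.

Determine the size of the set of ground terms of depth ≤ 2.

74

Count level by level. With function symbols f/2, g/1, the terms of depth ≤ k are the 2 constants together with each function applied to depth-≤(k−1) tuples, so N_k = 2 + N_{k-1}^2 + N_{k-1}.
N_0 = 2
N_1 = 2 + 2^2 + 2 = 8
N_2 = 2 + 8^2 + 8 = 74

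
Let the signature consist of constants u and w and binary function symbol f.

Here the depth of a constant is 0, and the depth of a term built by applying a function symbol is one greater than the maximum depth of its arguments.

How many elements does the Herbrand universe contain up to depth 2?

If N_k denotes the number of depth-≤k ground terms, the 2 constants give N_0 = 2, and each function symbol of arity r contributes N_{k-1}^r new terms at level k: N_k = 2 + N_{k-1}^2.
N_0 = 2
N_1 = 2 + 2^2 = 6
N_2 = 2 + 6^2 = 38

38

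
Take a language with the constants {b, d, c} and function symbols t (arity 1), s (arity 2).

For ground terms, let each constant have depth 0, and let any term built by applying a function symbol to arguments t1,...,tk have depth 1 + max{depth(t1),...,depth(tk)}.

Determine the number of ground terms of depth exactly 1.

Let N_k count ground terms of depth at most k. Each non-constant term of depth ≤ k is some function symbol applied to depth-≤(k−1) arguments, giving N_k = 3 + N_{k-1} + N_{k-1}^2.
N_0 = 3
N_1 = 3 + 3 + 3^2 = 15
Terms of depth exactly 1: N_1 − N_0 = 15 − 3 = 12.

12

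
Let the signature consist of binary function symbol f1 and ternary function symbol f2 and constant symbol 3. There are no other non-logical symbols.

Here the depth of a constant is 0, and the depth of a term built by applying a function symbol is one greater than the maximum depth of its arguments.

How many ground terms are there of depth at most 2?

Let N_k = |{terms of depth ≤ k}|. Then N_0 = 1 and N_k = 1 + N_{k-1}^2 + N_{k-1}^3 for k ≥ 1 (one summand per function symbol, arity giving the exponent).
N_0 = 1
N_1 = 1 + 1^2 + 1^3 = 3
N_2 = 1 + 3^2 + 3^3 = 37

37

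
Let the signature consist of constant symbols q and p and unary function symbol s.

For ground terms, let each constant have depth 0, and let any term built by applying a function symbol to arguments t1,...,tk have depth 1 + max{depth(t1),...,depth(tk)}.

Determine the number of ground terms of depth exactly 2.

2

If N_k denotes the number of depth-≤k ground terms, the 2 constants give N_0 = 2, and each function symbol of arity r contributes N_{k-1}^r new terms at level k: N_k = 2 + N_{k-1}.
N_0 = 2
N_1 = 2 + 2 = 4
N_2 = 2 + 4 = 6
Terms of depth exactly 2: N_2 − N_1 = 6 − 4 = 2.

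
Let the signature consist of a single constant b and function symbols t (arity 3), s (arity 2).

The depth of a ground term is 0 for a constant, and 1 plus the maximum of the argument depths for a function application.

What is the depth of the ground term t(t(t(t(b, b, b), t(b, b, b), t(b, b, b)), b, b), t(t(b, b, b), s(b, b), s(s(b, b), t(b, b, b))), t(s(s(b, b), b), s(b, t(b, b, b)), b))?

depth(t(b, b, b)) = 1 + max(0, 0, 0) = 1
depth(t(t(b, b, b), t(b, b, b), t(b, b, b))) = 1 + max(1, 1, 1) = 2
depth(t(t(t(b, b, b), t(b, b, b), t(b, b, b)), b, b)) = 1 + max(2, 0, 0) = 3
depth(s(b, b)) = 1 + max(0, 0) = 1
depth(s(s(b, b), t(b, b, b))) = 1 + max(1, 1) = 2
depth(t(t(b, b, b), s(b, b), s(s(b, b), t(b, b, b)))) = 1 + max(1, 1, 2) = 3
depth(s(s(b, b), b)) = 1 + max(1, 0) = 2
depth(s(b, t(b, b, b))) = 1 + max(0, 1) = 2
depth(t(s(s(b, b), b), s(b, t(b, b, b)), b)) = 1 + max(2, 2, 0) = 3
depth(t(t(t(t(b, b, b), t(b, b, b), t(b, b, b)), b, b), t(t(b, b, b), s(b, b), s(s(b, b), t(b, b, b))), t(s(s(b, b), b), s(b, t(b, b, b)), b))) = 1 + max(3, 3, 3) = 4

4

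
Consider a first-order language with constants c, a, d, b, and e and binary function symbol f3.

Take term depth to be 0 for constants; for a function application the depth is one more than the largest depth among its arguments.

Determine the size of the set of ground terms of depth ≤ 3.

819030

Let N_k count ground terms of depth at most k. Each non-constant term of depth ≤ k is some function symbol applied to depth-≤(k−1) arguments, giving N_k = 5 + N_{k-1}^2.
N_0 = 5
N_1 = 5 + 5^2 = 30
N_2 = 5 + 30^2 = 905
N_3 = 5 + 905^2 = 819030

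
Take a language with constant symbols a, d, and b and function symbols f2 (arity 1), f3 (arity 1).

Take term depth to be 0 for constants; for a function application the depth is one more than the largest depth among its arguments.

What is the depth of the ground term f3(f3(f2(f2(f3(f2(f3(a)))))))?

7

depth(f3(a)) = 1 + depth(a) = 1 + 0 = 1
depth(f2(f3(a))) = 1 + depth(f3(a)) = 1 + 1 = 2
depth(f3(f2(f3(a)))) = 1 + depth(f2(f3(a))) = 1 + 2 = 3
depth(f2(f3(f2(f3(a))))) = 1 + depth(f3(f2(f3(a)))) = 1 + 3 = 4
depth(f2(f2(f3(f2(f3(a)))))) = 1 + depth(f2(f3(f2(f3(a))))) = 1 + 4 = 5
depth(f3(f2(f2(f3(f2(f3(a))))))) = 1 + depth(f2(f2(f3(f2(f3(a)))))) = 1 + 5 = 6
depth(f3(f3(f2(f2(f3(f2(f3(a)))))))) = 1 + depth(f3(f2(f2(f3(f2(f3(a))))))) = 1 + 6 = 7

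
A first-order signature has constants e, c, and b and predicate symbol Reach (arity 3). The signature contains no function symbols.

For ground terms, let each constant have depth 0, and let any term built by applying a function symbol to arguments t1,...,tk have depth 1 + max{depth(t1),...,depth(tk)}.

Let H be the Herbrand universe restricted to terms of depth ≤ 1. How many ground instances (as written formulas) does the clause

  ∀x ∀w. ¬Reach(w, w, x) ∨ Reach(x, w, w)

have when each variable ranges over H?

Ground terms of depth ≤ 1:
  With no function symbols every ground term is a constant, so there are exactly 3 ground terms at every depth bound.
  N_0 = 3
  N_1 = 3
So there are 3 ground terms available for substitution.
The clause has 2 distinct variables (x, w), each appearing in the body. In the free term algebra distinct substitutions yield syntactically distinct ground instances.
Number of ground instances = 3^2 = 9.

9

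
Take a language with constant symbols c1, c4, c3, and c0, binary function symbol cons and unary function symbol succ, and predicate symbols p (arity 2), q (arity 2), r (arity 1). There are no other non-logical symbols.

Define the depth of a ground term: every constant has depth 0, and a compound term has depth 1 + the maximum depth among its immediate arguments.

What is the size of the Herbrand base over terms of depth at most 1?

1176

First count ground terms of depth ≤ 1.
Write N_k for the number of ground terms of depth ≤ k. A term of depth ≤ k is either a constant or a function symbol applied to arguments of depth ≤ k−1, so N_k = 4 + N_{k-1}^2 + N_{k-1}.
N_0 = 4
N_1 = 4 + 4^2 + 4 = 24
So |H| = 24.
A ground atom is a predicate applied to a tuple of terms from H, so the count is the sum over predicates of |H|^arity:
  p: 24^2 = 576;  q: 24^2 = 576;  r: 24
Total ground atoms: 576 + 576 + 24 = 1176.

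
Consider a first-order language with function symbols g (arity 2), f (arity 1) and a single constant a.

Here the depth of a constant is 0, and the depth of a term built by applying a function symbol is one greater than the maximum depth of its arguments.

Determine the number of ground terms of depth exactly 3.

170

Let N_k = |{terms of depth ≤ k}|. Then N_0 = 1 and N_k = 1 + N_{k-1}^2 + N_{k-1} for k ≥ 1 (one summand per function symbol, arity giving the exponent).
N_0 = 1
N_1 = 1 + 1^2 + 1 = 3
N_2 = 1 + 3^2 + 3 = 13
N_3 = 1 + 13^2 + 13 = 183
Terms of depth exactly 3: N_3 − N_2 = 183 − 13 = 170.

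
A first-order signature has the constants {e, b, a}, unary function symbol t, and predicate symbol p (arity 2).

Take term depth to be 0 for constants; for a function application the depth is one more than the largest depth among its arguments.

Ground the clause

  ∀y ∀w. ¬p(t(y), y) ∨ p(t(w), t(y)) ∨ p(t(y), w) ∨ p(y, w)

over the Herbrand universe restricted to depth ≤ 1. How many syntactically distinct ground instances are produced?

Ground terms of depth ≤ 1:
  Let N_k = |{terms of depth ≤ k}|. Then N_0 = 3 and N_k = 3 + N_{k-1} for k ≥ 1 (one summand per function symbol, arity giving the exponent).
  N_0 = 3
  N_1 = 3 + 3 = 6
So there are 6 ground terms available for substitution.
The clause has 2 distinct variables (y, w), each appearing in the body. In the free term algebra distinct substitutions yield syntactically distinct ground instances.
Number of ground instances = 6^2 = 36.

36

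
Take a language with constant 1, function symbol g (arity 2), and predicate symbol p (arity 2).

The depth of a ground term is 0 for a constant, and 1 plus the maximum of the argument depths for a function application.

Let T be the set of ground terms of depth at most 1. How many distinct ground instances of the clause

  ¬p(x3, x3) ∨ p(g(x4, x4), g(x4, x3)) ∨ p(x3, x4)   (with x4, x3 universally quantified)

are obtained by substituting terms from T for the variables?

Ground terms of depth ≤ 1:
  Let N_k count ground terms of depth at most k. Each non-constant term of depth ≤ k is some function symbol applied to depth-≤(k−1) arguments, giving N_k = 1 + N_{k-1}^2.
  N_0 = 1
  N_1 = 1 + 1^2 = 2
  Explicitly: 1, g(1, 1).
So there are 2 ground terms available for substitution.
Each of x4, x3 ranges independently over the available ground terms, and distinct assignments produce distinct instances.
Number of ground instances = 2^2 = 4.

4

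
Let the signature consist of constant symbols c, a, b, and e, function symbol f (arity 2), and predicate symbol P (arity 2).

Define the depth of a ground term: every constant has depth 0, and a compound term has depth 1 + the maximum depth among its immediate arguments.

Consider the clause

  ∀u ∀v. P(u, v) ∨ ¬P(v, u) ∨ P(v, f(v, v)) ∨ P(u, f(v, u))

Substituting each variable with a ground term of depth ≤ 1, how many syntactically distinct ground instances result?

Ground terms of depth ≤ 1:
  If N_k denotes the number of depth-≤k ground terms, the 4 constants give N_0 = 4, and each function symbol of arity r contributes N_{k-1}^r new terms at level k: N_k = 4 + N_{k-1}^2.
  N_0 = 4
  N_1 = 4 + 4^2 = 20
So there are 20 ground terms available for substitution.
The clause has 2 distinct variables (u, v), each appearing in the body. In the free term algebra distinct substitutions yield syntactically distinct ground instances.
Number of ground instances = 20^2 = 400.

400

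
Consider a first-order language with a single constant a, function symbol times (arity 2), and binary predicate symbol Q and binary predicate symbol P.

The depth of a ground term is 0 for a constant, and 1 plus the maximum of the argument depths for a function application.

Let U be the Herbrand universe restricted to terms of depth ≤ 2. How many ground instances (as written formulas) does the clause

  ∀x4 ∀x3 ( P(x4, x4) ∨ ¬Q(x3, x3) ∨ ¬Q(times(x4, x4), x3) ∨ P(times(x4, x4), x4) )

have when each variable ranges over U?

25

Ground terms of depth ≤ 2:
  If N_k denotes the number of depth-≤k ground terms, the 1 constant gives N_0 = 1, and each function symbol of arity r contributes N_{k-1}^r new terms at level k: N_k = 1 + N_{k-1}^2.
  N_0 = 1
  N_1 = 1 + 1^2 = 2
  N_2 = 1 + 2^2 = 5
  Explicitly: a, times(a, a), times(a, times(a, a)), times(times(a, a), a), times(times(a, a), times(a, a)).
So there are 5 ground terms available for substitution.
Each of x4, x3 ranges independently over the available ground terms, and distinct assignments produce distinct instances.
Number of ground instances = 5^2 = 25.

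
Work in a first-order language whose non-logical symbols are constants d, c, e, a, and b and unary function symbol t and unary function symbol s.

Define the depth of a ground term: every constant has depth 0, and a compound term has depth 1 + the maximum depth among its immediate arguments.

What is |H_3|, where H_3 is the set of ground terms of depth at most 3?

Let N_k count ground terms of depth at most k. Each non-constant term of depth ≤ k is some function symbol applied to depth-≤(k−1) arguments, giving N_k = 5 + N_{k-1} + N_{k-1}.
N_0 = 5
N_1 = 5 + 5 + 5 = 15
N_2 = 5 + 15 + 15 = 35
N_3 = 5 + 35 + 35 = 75

75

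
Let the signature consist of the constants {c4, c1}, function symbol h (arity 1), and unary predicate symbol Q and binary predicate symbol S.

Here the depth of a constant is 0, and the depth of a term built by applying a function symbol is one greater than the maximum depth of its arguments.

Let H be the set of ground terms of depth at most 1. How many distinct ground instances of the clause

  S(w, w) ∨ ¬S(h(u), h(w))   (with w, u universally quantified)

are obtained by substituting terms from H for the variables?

16

Ground terms of depth ≤ 1:
  Write N_k for the number of ground terms of depth ≤ k. A term of depth ≤ k is either a constant or a function symbol applied to arguments of depth ≤ k−1, so N_k = 2 + N_{k-1}.
  N_0 = 2
  N_1 = 2 + 2 = 4
So there are 4 ground terms available for substitution.
Each of w, u ranges independently over the available ground terms, and distinct assignments produce distinct instances.
Number of ground instances = 4^2 = 16.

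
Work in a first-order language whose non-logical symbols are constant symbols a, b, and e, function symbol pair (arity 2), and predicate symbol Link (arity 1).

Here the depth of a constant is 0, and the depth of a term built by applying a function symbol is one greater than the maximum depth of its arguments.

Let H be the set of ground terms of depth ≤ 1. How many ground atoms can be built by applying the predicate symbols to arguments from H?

12

First count ground terms of depth ≤ 1.
Count level by level. With function symbols pair/2, the terms of depth ≤ k are the 3 constants together with each function applied to depth-≤(k−1) tuples, so N_k = 3 + N_{k-1}^2.
N_0 = 3
N_1 = 3 + 3^2 = 12
Explicitly: a, b, e, pair(a, a), pair(a, b), pair(a, e), pair(b, a), pair(b, b), pair(b, e), pair(e, a), pair(e, b), pair(e, e).
So |H| = 12.
A ground atom is a predicate applied to a tuple of terms from H, so the count is the sum over predicates of |H|^arity:
  Link: 12
Total ground atoms: 12.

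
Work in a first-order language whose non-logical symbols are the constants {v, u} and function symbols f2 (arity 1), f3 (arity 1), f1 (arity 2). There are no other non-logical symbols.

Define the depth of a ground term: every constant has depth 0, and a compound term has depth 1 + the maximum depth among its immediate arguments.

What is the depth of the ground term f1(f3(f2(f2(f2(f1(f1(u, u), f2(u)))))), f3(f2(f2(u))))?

depth(f1(u, u)) = 1 + max(0, 0) = 1
depth(f2(u)) = 1 + depth(u) = 1 + 0 = 1
depth(f1(f1(u, u), f2(u))) = 1 + max(1, 1) = 2
depth(f2(f1(f1(u, u), f2(u)))) = 1 + depth(f1(f1(u, u), f2(u))) = 1 + 2 = 3
depth(f2(f2(f1(f1(u, u), f2(u))))) = 1 + depth(f2(f1(f1(u, u), f2(u)))) = 1 + 3 = 4
depth(f2(f2(f2(f1(f1(u, u), f2(u)))))) = 1 + depth(f2(f2(f1(f1(u, u), f2(u))))) = 1 + 4 = 5
depth(f3(f2(f2(f2(f1(f1(u, u), f2(u))))))) = 1 + depth(f2(f2(f2(f1(f1(u, u), f2(u)))))) = 1 + 5 = 6
depth(f2(f2(u))) = 1 + depth(f2(u)) = 1 + 1 = 2
depth(f3(f2(f2(u)))) = 1 + depth(f2(f2(u))) = 1 + 2 = 3
depth(f1(f3(f2(f2(f2(f1(f1(u, u), f2(u)))))), f3(f2(f2(u))))) = 1 + max(6, 3) = 7

7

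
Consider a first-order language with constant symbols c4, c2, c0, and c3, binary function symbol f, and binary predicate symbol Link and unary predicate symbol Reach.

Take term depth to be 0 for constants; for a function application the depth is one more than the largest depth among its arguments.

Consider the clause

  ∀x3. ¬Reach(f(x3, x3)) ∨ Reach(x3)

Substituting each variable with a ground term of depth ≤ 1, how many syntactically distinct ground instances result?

20

Ground terms of depth ≤ 1:
  Count level by level. With function symbols f/2, the terms of depth ≤ k are the 4 constants together with each function applied to depth-≤(k−1) tuples, so N_k = 4 + N_{k-1}^2.
  N_0 = 4
  N_1 = 4 + 4^2 = 20
So there are 20 ground terms available for substitution.
There is 1 variable to instantiate (x3),  occurring in at least one literal, so different choices give different ground instances.
Number of ground instances = 20.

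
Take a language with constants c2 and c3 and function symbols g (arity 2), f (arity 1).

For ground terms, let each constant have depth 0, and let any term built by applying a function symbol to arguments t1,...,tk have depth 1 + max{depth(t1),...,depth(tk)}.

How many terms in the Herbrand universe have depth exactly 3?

Let N_k count ground terms of depth at most k. Each non-constant term of depth ≤ k is some function symbol applied to depth-≤(k−1) arguments, giving N_k = 2 + N_{k-1}^2 + N_{k-1}.
N_0 = 2
N_1 = 2 + 2^2 + 2 = 8
N_2 = 2 + 8^2 + 8 = 74
N_3 = 2 + 74^2 + 74 = 5552
Terms of depth exactly 3: N_3 − N_2 = 5552 − 74 = 5478.

5478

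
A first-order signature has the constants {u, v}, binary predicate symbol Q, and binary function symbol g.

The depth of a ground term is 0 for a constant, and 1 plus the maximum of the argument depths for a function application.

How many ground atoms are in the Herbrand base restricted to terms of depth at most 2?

1444

First count ground terms of depth ≤ 2.
If N_k denotes the number of depth-≤k ground terms, the 2 constants give N_0 = 2, and each function symbol of arity r contributes N_{k-1}^r new terms at level k: N_k = 2 + N_{k-1}^2.
N_0 = 2
N_1 = 2 + 2^2 = 6
N_2 = 2 + 6^2 = 38
So |H| = 38.
Each predicate of arity r yields |H|^r ground atoms (one per choice of an r-tuple from H):
  Q: 38^2 = 1444
Total ground atoms: 1444.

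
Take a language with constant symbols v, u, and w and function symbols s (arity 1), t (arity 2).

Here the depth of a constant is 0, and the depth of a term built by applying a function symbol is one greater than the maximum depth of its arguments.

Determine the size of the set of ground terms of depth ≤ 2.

Write N_k for the number of ground terms of depth ≤ k. A term of depth ≤ k is either a constant or a function symbol applied to arguments of depth ≤ k−1, so N_k = 3 + N_{k-1} + N_{k-1}^2.
N_0 = 3
N_1 = 3 + 3 + 3^2 = 15
N_2 = 3 + 15 + 15^2 = 243

243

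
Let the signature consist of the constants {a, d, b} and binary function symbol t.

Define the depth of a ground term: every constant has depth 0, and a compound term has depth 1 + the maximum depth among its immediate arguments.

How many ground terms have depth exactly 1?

Count level by level. With function symbols t/2, the terms of depth ≤ k are the 3 constants together with each function applied to depth-≤(k−1) tuples, so N_k = 3 + N_{k-1}^2.
N_0 = 3
N_1 = 3 + 3^2 = 12
Terms of depth exactly 1: N_1 − N_0 = 12 − 3 = 9.

9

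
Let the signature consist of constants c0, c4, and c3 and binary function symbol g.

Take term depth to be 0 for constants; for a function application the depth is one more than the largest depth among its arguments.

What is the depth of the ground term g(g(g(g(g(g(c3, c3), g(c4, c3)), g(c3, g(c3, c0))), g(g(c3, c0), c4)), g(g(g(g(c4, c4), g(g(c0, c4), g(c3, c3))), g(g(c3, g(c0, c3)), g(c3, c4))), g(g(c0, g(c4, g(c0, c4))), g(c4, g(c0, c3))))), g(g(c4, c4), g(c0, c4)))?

depth(g(c3, c3)) = 1 + max(0, 0) = 1
depth(g(c4, c3)) = 1 + max(0, 0) = 1
depth(g(g(c3, c3), g(c4, c3))) = 1 + max(1, 1) = 2
depth(g(c3, c0)) = 1 + max(0, 0) = 1
depth(g(c3, g(c3, c0))) = 1 + max(0, 1) = 2
depth(g(g(g(c3, c3), g(c4, c3)), g(c3, g(c3, c0)))) = 1 + max(2, 2) = 3
depth(g(g(c3, c0), c4)) = 1 + max(1, 0) = 2
depth(g(g(g(g(c3, c3), g(c4, c3)), g(c3, g(c3, c0))), g(g(c3, c0), c4))) = 1 + max(3, 2) = 4
depth(g(c4, c4)) = 1 + max(0, 0) = 1
depth(g(c0, c4)) = 1 + max(0, 0) = 1
depth(g(g(c0, c4), g(c3, c3))) = 1 + max(1, 1) = 2
depth(g(g(c4, c4), g(g(c0, c4), g(c3, c3)))) = 1 + max(1, 2) = 3
depth(g(c0, c3)) = 1 + max(0, 0) = 1
depth(g(c3, g(c0, c3))) = 1 + max(0, 1) = 2
depth(g(c3, c4)) = 1 + max(0, 0) = 1
depth(g(g(c3, g(c0, c3)), g(c3, c4))) = 1 + max(2, 1) = 3
depth(g(g(g(c4, c4), g(g(c0, c4), g(c3, c3))), g(g(c3, g(c0, c3)), g(c3, c4)))) = 1 + max(3, 3) = 4
depth(g(c4, g(c0, c4))) = 1 + max(0, 1) = 2
depth(g(c0, g(c4, g(c0, c4)))) = 1 + max(0, 2) = 3
depth(g(c4, g(c0, c3))) = 1 + max(0, 1) = 2
depth(g(g(c0, g(c4, g(c0, c4))), g(c4, g(c0, c3)))) = 1 + max(3, 2) = 4
depth(g(g(g(g(c4, c4), g(g(c0, c4), g(c3, c3))), g(g(c3, g(c0, c3)), g(c3, c4))), g(g(c0, g(c4, g(c0, c4))), g(c4, g(c0, c3))))) = 1 + max(4, 4) = 5
depth(g(g(g(g(g(c3, c3), g(c4, c3)), g(c3, g(c3, c0))), g(g(c3, c0), c4)), g(g(g(g(c4, c4), g(g(c0, c4), g(c3, c3))), g(g(c3, g(c0, c3)), g(c3, c4))), g(g(c0, g(c4, g(c0, c4))), g(c4, g(c0, c3)))))) = 1 + max(4, 5) = 6
depth(g(g(c4, c4), g(c0, c4))) = 1 + max(1, 1) = 2
depth(g(g(g(g(g(g(c3, c3), g(c4, c3)), g(c3, g(c3, c0))), g(g(c3, c0), c4)), g(g(g(g(c4, c4), g(g(c0, c4), g(c3, c3))), g(g(c3, g(c0, c3)), g(c3, c4))), g(g(c0, g(c4, g(c0, c4))), g(c4, g(c0, c3))))), g(g(c4, c4), g(c0, c4)))) = 1 + max(6, 2) = 7

7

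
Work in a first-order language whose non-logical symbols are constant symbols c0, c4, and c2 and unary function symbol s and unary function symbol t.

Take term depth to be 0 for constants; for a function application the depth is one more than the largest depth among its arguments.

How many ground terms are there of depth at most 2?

Let N_k count ground terms of depth at most k. Each non-constant term of depth ≤ k is some function symbol applied to depth-≤(k−1) arguments, giving N_k = 3 + N_{k-1} + N_{k-1}.
N_0 = 3
N_1 = 3 + 3 + 3 = 9
N_2 = 3 + 9 + 9 = 21

21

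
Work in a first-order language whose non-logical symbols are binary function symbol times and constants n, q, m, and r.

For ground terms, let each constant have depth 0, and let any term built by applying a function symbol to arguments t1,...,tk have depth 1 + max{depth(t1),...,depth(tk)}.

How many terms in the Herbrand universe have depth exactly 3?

162816

Write N_k for the number of ground terms of depth ≤ k. A term of depth ≤ k is either a constant or a function symbol applied to arguments of depth ≤ k−1, so N_k = 4 + N_{k-1}^2.
N_0 = 4
N_1 = 4 + 4^2 = 20
N_2 = 4 + 20^2 = 404
N_3 = 4 + 404^2 = 163220
Terms of depth exactly 3: N_3 − N_2 = 163220 − 404 = 162816.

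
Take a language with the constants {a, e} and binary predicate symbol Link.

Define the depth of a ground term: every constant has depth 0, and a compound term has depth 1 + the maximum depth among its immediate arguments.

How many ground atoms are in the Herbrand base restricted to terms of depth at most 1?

4

First count ground terms of depth ≤ 1.
With no function symbols every ground term is a constant, so there are exactly 2 ground terms at every depth bound.
N_0 = 2
N_1 = 2
Explicitly: a, e.
So |H| = 2.
Each predicate of arity r yields |H|^r ground atoms (one per choice of an r-tuple from H):
  Link: 2^2 = 4
Total ground atoms: 4.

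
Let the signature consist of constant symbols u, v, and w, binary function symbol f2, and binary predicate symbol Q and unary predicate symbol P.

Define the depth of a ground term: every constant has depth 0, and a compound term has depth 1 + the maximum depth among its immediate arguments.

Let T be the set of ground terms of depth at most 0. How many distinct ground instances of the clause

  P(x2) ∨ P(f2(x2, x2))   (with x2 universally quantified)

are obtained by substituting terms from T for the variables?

3

Ground terms of depth ≤ 0:
  Write N_k for the number of ground terms of depth ≤ k. A term of depth ≤ k is either a constant or a function symbol applied to arguments of depth ≤ k−1, so N_k = 3 + N_{k-1}^2.
  N_0 = 3
So there are 3 ground terms available for substitution.
The body mentions the single quantified variable x2; since ground terms form a free algebra, no two substitutions collapse to the same formula.
Number of ground instances = 3.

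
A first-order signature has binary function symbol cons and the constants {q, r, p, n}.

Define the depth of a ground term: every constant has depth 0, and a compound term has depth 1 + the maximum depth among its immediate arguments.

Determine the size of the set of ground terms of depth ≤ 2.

404

Write N_k for the number of ground terms of depth ≤ k. A term of depth ≤ k is either a constant or a function symbol applied to arguments of depth ≤ k−1, so N_k = 4 + N_{k-1}^2.
N_0 = 4
N_1 = 4 + 4^2 = 20
N_2 = 4 + 20^2 = 404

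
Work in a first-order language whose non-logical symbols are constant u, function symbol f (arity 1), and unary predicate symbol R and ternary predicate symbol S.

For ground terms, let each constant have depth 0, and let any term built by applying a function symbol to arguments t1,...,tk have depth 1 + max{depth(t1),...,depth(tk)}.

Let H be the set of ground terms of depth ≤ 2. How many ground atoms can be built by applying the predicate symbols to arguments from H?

First count ground terms of depth ≤ 2.
Write N_k for the number of ground terms of depth ≤ k. A term of depth ≤ k is either a constant or a function symbol applied to arguments of depth ≤ k−1, so N_k = 1 + N_{k-1}.
N_0 = 1
N_1 = 1 + 1 = 2
N_2 = 1 + 2 = 3
So |H| = 3.
A ground atom is a predicate applied to a tuple of terms from H, so the count is the sum over predicates of |H|^arity:
  R: 3;  S: 3^3 = 27
Total ground atoms: 3 + 27 = 30.

30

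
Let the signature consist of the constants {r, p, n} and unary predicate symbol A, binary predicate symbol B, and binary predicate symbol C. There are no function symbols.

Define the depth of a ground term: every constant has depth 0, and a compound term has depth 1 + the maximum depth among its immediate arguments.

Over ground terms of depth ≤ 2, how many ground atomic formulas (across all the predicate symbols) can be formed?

First count ground terms of depth ≤ 2.
With no function symbols every ground term is a constant, so there are exactly 3 ground terms at every depth bound.
N_0 = 3
N_1 = 3
N_2 = 3
Explicitly: r, p, n.
So |H| = 3.
Ground atoms are formed by filling each argument slot of a predicate with a term from H, so an r-ary predicate gives |H|^r atoms:
  A: 3;  B: 3^2 = 9;  C: 3^2 = 9
Total ground atoms: 3 + 9 + 9 = 21.

21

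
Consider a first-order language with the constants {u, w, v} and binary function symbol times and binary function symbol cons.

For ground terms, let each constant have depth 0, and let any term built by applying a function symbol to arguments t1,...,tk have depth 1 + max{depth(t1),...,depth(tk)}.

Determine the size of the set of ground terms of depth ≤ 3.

If N_k denotes the number of depth-≤k ground terms, the 3 constants give N_0 = 3, and each function symbol of arity r contributes N_{k-1}^r new terms at level k: N_k = 3 + N_{k-1}^2 + N_{k-1}^2.
N_0 = 3
N_1 = 3 + 3^2 + 3^2 = 21
N_2 = 3 + 21^2 + 21^2 = 885
N_3 = 3 + 885^2 + 885^2 = 1566453

1566453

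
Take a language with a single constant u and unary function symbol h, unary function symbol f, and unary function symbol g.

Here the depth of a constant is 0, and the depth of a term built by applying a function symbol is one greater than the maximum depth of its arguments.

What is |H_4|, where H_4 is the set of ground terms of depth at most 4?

121

Let N_k count ground terms of depth at most k. Each non-constant term of depth ≤ k is some function symbol applied to depth-≤(k−1) arguments, giving N_k = 1 + N_{k-1} + N_{k-1} + N_{k-1}.
N_0 = 1
N_1 = 1 + 1 + 1 + 1 = 4
N_2 = 1 + 4 + 4 + 4 = 13
N_3 = 1 + 13 + 13 + 13 = 40
N_4 = 1 + 40 + 40 + 40 = 121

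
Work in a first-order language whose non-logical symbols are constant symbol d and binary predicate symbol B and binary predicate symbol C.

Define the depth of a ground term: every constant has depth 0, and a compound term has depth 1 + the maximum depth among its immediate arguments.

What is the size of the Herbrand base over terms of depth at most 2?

First count ground terms of depth ≤ 2.
With no function symbols every ground term is a constant, so there is exactly 1 ground term at every depth bound.
N_0 = 1
N_1 = 1
N_2 = 1
Explicitly: d.
So |H| = 1.
Each predicate of arity r yields |H|^r ground atoms (one per choice of an r-tuple from H):
  B: 1^2 = 1;  C: 1^2 = 1
Total ground atoms: 1 + 1 = 2.

2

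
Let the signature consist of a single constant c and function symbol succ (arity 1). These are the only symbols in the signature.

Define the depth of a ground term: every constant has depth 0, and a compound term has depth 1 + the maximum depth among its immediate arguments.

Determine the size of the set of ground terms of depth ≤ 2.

3

Count level by level. With function symbols succ/1, the terms of depth ≤ k are the 1 constant together with each function applied to depth-≤(k−1) tuples, so N_k = 1 + N_{k-1}.
N_0 = 1
N_1 = 1 + 1 = 2
N_2 = 1 + 2 = 3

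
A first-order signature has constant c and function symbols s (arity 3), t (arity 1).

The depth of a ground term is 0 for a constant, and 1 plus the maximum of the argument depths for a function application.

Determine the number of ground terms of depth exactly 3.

Let N_k count ground terms of depth at most k. Each non-constant term of depth ≤ k is some function symbol applied to depth-≤(k−1) arguments, giving N_k = 1 + N_{k-1}^3 + N_{k-1}.
N_0 = 1
N_1 = 1 + 1^3 + 1 = 3
N_2 = 1 + 3^3 + 3 = 31
N_3 = 1 + 31^3 + 31 = 29823
Terms of depth exactly 3: N_3 − N_2 = 29823 − 31 = 29792.

29792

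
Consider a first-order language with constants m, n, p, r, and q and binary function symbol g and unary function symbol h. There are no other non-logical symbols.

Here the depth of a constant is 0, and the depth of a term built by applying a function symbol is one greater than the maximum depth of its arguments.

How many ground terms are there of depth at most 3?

Write N_k for the number of ground terms of depth ≤ k. A term of depth ≤ k is either a constant or a function symbol applied to arguments of depth ≤ k−1, so N_k = 5 + N_{k-1}^2 + N_{k-1}.
N_0 = 5
N_1 = 5 + 5^2 + 5 = 35
N_2 = 5 + 35^2 + 35 = 1265
N_3 = 5 + 1265^2 + 1265 = 1601495

1601495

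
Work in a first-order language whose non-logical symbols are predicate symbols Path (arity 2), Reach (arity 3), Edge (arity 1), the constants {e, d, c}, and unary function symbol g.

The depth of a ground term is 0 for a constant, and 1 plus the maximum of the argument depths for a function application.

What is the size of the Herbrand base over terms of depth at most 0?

First count ground terms of depth ≤ 0.
Write N_k for the number of ground terms of depth ≤ k. A term of depth ≤ k is either a constant or a function symbol applied to arguments of depth ≤ k−1, so N_k = 3 + N_{k-1}.
N_0 = 3
Explicitly: e, d, c.
So |H| = 3.
Ground atoms are formed by filling each argument slot of a predicate with a term from H, so an r-ary predicate gives |H|^r atoms:
  Path: 3^2 = 9;  Reach: 3^3 = 27;  Edge: 3
Total ground atoms: 9 + 27 + 3 = 39.

39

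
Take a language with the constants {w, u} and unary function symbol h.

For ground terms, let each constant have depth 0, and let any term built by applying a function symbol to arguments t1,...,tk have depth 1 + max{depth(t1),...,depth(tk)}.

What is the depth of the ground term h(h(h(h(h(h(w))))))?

6

depth(h(w)) = 1 + depth(w) = 1 + 0 = 1
depth(h(h(w))) = 1 + depth(h(w)) = 1 + 1 = 2
depth(h(h(h(w)))) = 1 + depth(h(h(w))) = 1 + 2 = 3
depth(h(h(h(h(w))))) = 1 + depth(h(h(h(w)))) = 1 + 3 = 4
depth(h(h(h(h(h(w)))))) = 1 + depth(h(h(h(h(w))))) = 1 + 4 = 5
depth(h(h(h(h(h(h(w))))))) = 1 + depth(h(h(h(h(h(w)))))) = 1 + 5 = 6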